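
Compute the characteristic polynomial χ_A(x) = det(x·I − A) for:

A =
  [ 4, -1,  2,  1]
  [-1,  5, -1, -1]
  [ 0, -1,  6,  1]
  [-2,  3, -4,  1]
x^4 - 16*x^3 + 96*x^2 - 256*x + 256

Expanding det(x·I − A) (e.g. by cofactor expansion or by noting that A is similar to its Jordan form J, which has the same characteristic polynomial as A) gives
  χ_A(x) = x^4 - 16*x^3 + 96*x^2 - 256*x + 256
which factors as (x - 4)^4. The eigenvalues (with algebraic multiplicities) are λ = 4 with multiplicity 4.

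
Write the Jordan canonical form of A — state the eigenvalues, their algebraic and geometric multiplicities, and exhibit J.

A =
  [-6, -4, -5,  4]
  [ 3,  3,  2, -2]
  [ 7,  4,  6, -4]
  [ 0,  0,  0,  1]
J_3(1) ⊕ J_1(1)

The characteristic polynomial is
  det(x·I − A) = x^4 - 4*x^3 + 6*x^2 - 4*x + 1 = (x - 1)^4

Eigenvalues and multiplicities (the geometric multiplicity of λ is n − rank(A − λI), which equals the number of Jordan blocks for λ):
  λ = 1: algebraic multiplicity = 4, geometric multiplicity = 2

Determining the block sizes for each eigenvalue:
  λ = 1: with am = 4 and gm = 2, the partition is not yet determined (e.g. several partitions of 4 into 2 parts exist). Let N = A − (1)·I. Computing rank(N^1) = 2, rank(N^2) = 1, rank(N^3) = 0; the number of blocks of size ≥ j is rank(N^{j−1}) − rank(N^j), giving [2, 1, 1]. So we have 1 block(s) of size 3, 1 block(s) of size 1 → block sizes [3, 1]

Assembling the blocks gives a Jordan form
J =
  [1, 1, 0, 0]
  [0, 1, 1, 0]
  [0, 0, 1, 0]
  [0, 0, 0, 1]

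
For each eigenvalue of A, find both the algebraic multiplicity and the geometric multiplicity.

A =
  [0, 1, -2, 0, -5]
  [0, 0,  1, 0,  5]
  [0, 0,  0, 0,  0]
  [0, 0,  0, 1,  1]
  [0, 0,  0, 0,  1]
λ = 0: alg = 3, geom = 1; λ = 1: alg = 2, geom = 1

Step 1 — factor the characteristic polynomial to read off the algebraic multiplicities:
  χ_A(x) = x^3*(x - 1)^2

Step 2 — compute geometric multiplicities via the rank-nullity identity g(λ) = n − rank(A − λI):
  rank(A − (0)·I) = 4, so dim ker(A − (0)·I) = n − 4 = 1
  rank(A − (1)·I) = 4, so dim ker(A − (1)·I) = n − 4 = 1

Summary:
  λ = 0: algebraic multiplicity = 3, geometric multiplicity = 1
  λ = 1: algebraic multiplicity = 2, geometric multiplicity = 1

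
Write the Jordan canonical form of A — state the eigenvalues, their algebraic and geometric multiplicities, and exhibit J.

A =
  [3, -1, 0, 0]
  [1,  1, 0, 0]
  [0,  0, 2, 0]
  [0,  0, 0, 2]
J_2(2) ⊕ J_1(2) ⊕ J_1(2)

The characteristic polynomial is
  det(x·I − A) = x^4 - 8*x^3 + 24*x^2 - 32*x + 16 = (x - 2)^4

Eigenvalues and multiplicities (the geometric multiplicity of λ is n − rank(A − λI), which equals the number of Jordan blocks for λ):
  λ = 2: algebraic multiplicity = 4, geometric multiplicity = 3

Determining the block sizes for each eigenvalue:
  λ = 2: 3 blocks summing to 4 forces exactly one block of size 2 and the rest size 1 → block sizes [2, 1, 1]

Assembling the blocks gives a Jordan form
J =
  [2, 1, 0, 0]
  [0, 2, 0, 0]
  [0, 0, 2, 0]
  [0, 0, 0, 2]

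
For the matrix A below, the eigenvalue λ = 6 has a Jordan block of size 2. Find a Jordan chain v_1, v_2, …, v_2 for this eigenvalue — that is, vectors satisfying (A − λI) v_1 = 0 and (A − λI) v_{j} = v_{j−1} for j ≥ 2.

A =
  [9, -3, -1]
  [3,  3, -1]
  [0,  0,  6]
A Jordan chain for λ = 6 of length 2:
v_1 = (3, 3, 0)ᵀ
v_2 = (1, 0, 0)ᵀ

Let N = A − (6)·I. We want v_2 with N^2 v_2 = 0 but N^1 v_2 ≠ 0; then v_{j-1} := N · v_j for j = 2, …, 2.

Pick v_2 = (1, 0, 0)ᵀ.
Then v_1 = N · v_2 = (3, 3, 0)ᵀ.

Sanity check: (A − (6)·I) v_1 = (0, 0, 0)ᵀ = 0. ✓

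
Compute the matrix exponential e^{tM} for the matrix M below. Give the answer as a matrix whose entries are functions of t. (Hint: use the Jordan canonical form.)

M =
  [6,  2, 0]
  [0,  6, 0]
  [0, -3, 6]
e^{tM} =
  [exp(6*t), 2*t*exp(6*t), 0]
  [0, exp(6*t), 0]
  [0, -3*t*exp(6*t), exp(6*t)]

Strategy: write M = P · J · P⁻¹ where J is a Jordan canonical form, so e^{tM} = P · e^{tJ} · P⁻¹, and e^{tJ} can be computed block-by-block.

M has Jordan form
J =
  [6, 1, 0]
  [0, 6, 0]
  [0, 0, 6]
(up to reordering of blocks).

Per-block formulas:
  For a 2×2 Jordan block J_2(6): exp(t · J_2(6)) = e^(6t)·(I + t·N), where N is the 2×2 nilpotent shift.
  For a 1×1 block at λ = 6: exp(t · [6]) = [e^(6t)].

After assembling e^{tJ} and conjugating by P, we get:

e^{tM} =
  [exp(6*t), 2*t*exp(6*t), 0]
  [0, exp(6*t), 0]
  [0, -3*t*exp(6*t), exp(6*t)]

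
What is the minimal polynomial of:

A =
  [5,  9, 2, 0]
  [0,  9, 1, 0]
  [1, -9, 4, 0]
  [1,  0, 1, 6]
x^3 - 18*x^2 + 108*x - 216

The characteristic polynomial is χ_A(x) = (x - 6)^4, so the eigenvalues are known. The minimal polynomial is
  m_A(x) = Π_λ (x − λ)^{k_λ}
where k_λ is the size of the *largest* Jordan block for λ (equivalently, the smallest k with (A − λI)^k v = 0 for every generalised eigenvector v of λ).

  λ = 6: largest Jordan block has size 3, contributing (x − 6)^3

So m_A(x) = (x - 6)^3 = x^3 - 18*x^2 + 108*x - 216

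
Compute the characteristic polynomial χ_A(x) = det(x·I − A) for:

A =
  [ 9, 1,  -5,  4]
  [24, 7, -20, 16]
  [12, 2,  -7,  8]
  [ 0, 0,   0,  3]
x^4 - 12*x^3 + 54*x^2 - 108*x + 81

Expanding det(x·I − A) (e.g. by cofactor expansion or by noting that A is similar to its Jordan form J, which has the same characteristic polynomial as A) gives
  χ_A(x) = x^4 - 12*x^3 + 54*x^2 - 108*x + 81
which factors as (x - 3)^4. The eigenvalues (with algebraic multiplicities) are λ = 3 with multiplicity 4.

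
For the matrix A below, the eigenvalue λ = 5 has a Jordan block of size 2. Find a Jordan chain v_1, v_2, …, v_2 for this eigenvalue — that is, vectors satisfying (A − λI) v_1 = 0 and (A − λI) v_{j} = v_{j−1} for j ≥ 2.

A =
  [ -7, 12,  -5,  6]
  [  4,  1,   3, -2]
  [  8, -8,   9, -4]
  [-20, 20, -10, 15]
A Jordan chain for λ = 5 of length 2:
v_1 = (-2, -2, 0, 0)ᵀ
v_2 = (1, 0, -2, 0)ᵀ

Let N = A − (5)·I. We want v_2 with N^2 v_2 = 0 but N^1 v_2 ≠ 0; then v_{j-1} := N · v_j for j = 2, …, 2.

Pick v_2 = (1, 0, -2, 0)ᵀ.
Then v_1 = N · v_2 = (-2, -2, 0, 0)ᵀ.

Sanity check: (A − (5)·I) v_1 = (0, 0, 0, 0)ᵀ = 0. ✓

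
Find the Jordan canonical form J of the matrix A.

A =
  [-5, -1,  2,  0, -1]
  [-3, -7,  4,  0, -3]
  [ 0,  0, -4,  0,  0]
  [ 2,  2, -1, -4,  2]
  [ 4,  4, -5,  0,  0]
J_3(-4) ⊕ J_1(-4) ⊕ J_1(-4)

The characteristic polynomial is
  det(x·I − A) = x^5 + 20*x^4 + 160*x^3 + 640*x^2 + 1280*x + 1024 = (x + 4)^5

Eigenvalues and multiplicities (the geometric multiplicity of λ is n − rank(A − λI), which equals the number of Jordan blocks for λ):
  λ = -4: algebraic multiplicity = 5, geometric multiplicity = 3

Determining the block sizes for each eigenvalue:
  λ = -4: with am = 5 and gm = 3, the partition is not yet determined (e.g. several partitions of 5 into 3 parts exist). Let N = A − (-4)·I. Computing rank(N^1) = 2, rank(N^2) = 1, rank(N^3) = 0; the number of blocks of size ≥ j is rank(N^{j−1}) − rank(N^j), giving [3, 1, 1]. So we have 1 block(s) of size 3, 2 block(s) of size 1 → block sizes [3, 1, 1]

Assembling the blocks gives a Jordan form
J =
  [-4,  1,  0,  0,  0]
  [ 0, -4,  1,  0,  0]
  [ 0,  0, -4,  0,  0]
  [ 0,  0,  0, -4,  0]
  [ 0,  0,  0,  0, -4]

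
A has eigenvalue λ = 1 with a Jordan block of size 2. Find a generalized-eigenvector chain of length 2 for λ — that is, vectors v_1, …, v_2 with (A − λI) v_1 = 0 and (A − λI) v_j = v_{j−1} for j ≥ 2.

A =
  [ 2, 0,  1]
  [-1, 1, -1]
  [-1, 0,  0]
A Jordan chain for λ = 1 of length 2:
v_1 = (1, -1, -1)ᵀ
v_2 = (1, 0, 0)ᵀ

Let N = A − (1)·I. We want v_2 with N^2 v_2 = 0 but N^1 v_2 ≠ 0; then v_{j-1} := N · v_j for j = 2, …, 2.

Pick v_2 = (1, 0, 0)ᵀ.
Then v_1 = N · v_2 = (1, -1, -1)ᵀ.

Sanity check: (A − (1)·I) v_1 = (0, 0, 0)ᵀ = 0. ✓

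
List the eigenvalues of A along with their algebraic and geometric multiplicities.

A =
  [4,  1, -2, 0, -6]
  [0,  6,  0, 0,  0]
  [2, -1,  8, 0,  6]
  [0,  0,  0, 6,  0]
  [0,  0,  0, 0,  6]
λ = 6: alg = 5, geom = 4

Step 1 — factor the characteristic polynomial to read off the algebraic multiplicities:
  χ_A(x) = (x - 6)^5

Step 2 — compute geometric multiplicities via the rank-nullity identity g(λ) = n − rank(A − λI):
  rank(A − (6)·I) = 1, so dim ker(A − (6)·I) = n − 1 = 4

Summary:
  λ = 6: algebraic multiplicity = 5, geometric multiplicity = 4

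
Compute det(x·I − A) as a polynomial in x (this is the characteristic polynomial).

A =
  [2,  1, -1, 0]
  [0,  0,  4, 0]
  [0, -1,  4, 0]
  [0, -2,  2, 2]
x^4 - 8*x^3 + 24*x^2 - 32*x + 16

Expanding det(x·I − A) (e.g. by cofactor expansion or by noting that A is similar to its Jordan form J, which has the same characteristic polynomial as A) gives
  χ_A(x) = x^4 - 8*x^3 + 24*x^2 - 32*x + 16
which factors as (x - 2)^4. The eigenvalues (with algebraic multiplicities) are λ = 2 with multiplicity 4.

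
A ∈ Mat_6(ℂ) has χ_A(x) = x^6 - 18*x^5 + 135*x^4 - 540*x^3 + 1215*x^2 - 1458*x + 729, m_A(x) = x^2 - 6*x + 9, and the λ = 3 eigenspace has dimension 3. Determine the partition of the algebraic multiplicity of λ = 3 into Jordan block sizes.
Block sizes for λ = 3: [2, 2, 2]

Step 1 — from the characteristic polynomial, algebraic multiplicity of λ = 3 is 6. From dim ker(A − (3)·I) = 3, there are exactly 3 Jordan blocks for λ = 3.
Step 2 — from the minimal polynomial, the factor (x − 3)^2 tells us the largest block for λ = 3 has size 2.
Step 3 — with total size 6, 3 blocks, and largest block 2, the block sizes (in nonincreasing order) are [2, 2, 2].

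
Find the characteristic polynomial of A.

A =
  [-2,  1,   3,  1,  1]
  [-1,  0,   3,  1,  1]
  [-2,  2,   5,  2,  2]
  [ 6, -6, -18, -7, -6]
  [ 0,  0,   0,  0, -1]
x^5 + 5*x^4 + 10*x^3 + 10*x^2 + 5*x + 1

Expanding det(x·I − A) (e.g. by cofactor expansion or by noting that A is similar to its Jordan form J, which has the same characteristic polynomial as A) gives
  χ_A(x) = x^5 + 5*x^4 + 10*x^3 + 10*x^2 + 5*x + 1
which factors as (x + 1)^5. The eigenvalues (with algebraic multiplicities) are λ = -1 with multiplicity 5.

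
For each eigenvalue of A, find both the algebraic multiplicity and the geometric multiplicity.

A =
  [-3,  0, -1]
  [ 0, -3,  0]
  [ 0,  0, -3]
λ = -3: alg = 3, geom = 2

Step 1 — factor the characteristic polynomial to read off the algebraic multiplicities:
  χ_A(x) = (x + 3)^3

Step 2 — compute geometric multiplicities via the rank-nullity identity g(λ) = n − rank(A − λI):
  rank(A − (-3)·I) = 1, so dim ker(A − (-3)·I) = n − 1 = 2

Summary:
  λ = -3: algebraic multiplicity = 3, geometric multiplicity = 2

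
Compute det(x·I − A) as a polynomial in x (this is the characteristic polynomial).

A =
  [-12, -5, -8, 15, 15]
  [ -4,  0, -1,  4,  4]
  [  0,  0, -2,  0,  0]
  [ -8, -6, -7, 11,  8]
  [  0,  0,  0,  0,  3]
x^5 - 15*x^3 - 10*x^2 + 60*x + 72

Expanding det(x·I − A) (e.g. by cofactor expansion or by noting that A is similar to its Jordan form J, which has the same characteristic polynomial as A) gives
  χ_A(x) = x^5 - 15*x^3 - 10*x^2 + 60*x + 72
which factors as (x - 3)^2*(x + 2)^3. The eigenvalues (with algebraic multiplicities) are λ = -2 with multiplicity 3, λ = 3 with multiplicity 2.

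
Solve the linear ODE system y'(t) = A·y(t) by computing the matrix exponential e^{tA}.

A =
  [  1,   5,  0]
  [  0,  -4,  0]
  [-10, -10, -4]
e^{tA} =
  [exp(t), exp(t) - exp(-4*t), 0]
  [0, exp(-4*t), 0]
  [-2*exp(t) + 2*exp(-4*t), -2*exp(t) + 2*exp(-4*t), exp(-4*t)]

Strategy: write A = P · J · P⁻¹ where J is a Jordan canonical form, so e^{tA} = P · e^{tJ} · P⁻¹, and e^{tJ} can be computed block-by-block.

A has Jordan form
J =
  [-4,  0, 0]
  [ 0, -4, 0]
  [ 0,  0, 1]
(up to reordering of blocks).

Per-block formulas:
  For a 1×1 block at λ = -4: exp(t · [-4]) = [e^(-4t)].
  For a 1×1 block at λ = 1: exp(t · [1]) = [e^(1t)].

After assembling e^{tJ} and conjugating by P, we get:

e^{tA} =
  [exp(t), exp(t) - exp(-4*t), 0]
  [0, exp(-4*t), 0]
  [-2*exp(t) + 2*exp(-4*t), -2*exp(t) + 2*exp(-4*t), exp(-4*t)]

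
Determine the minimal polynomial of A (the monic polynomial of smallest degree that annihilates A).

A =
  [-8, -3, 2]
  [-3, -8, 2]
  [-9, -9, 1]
x^2 + 10*x + 25

The characteristic polynomial is χ_A(x) = (x + 5)^3, so the eigenvalues are known. The minimal polynomial is
  m_A(x) = Π_λ (x − λ)^{k_λ}
where k_λ is the size of the *largest* Jordan block for λ (equivalently, the smallest k with (A − λI)^k v = 0 for every generalised eigenvector v of λ).

  λ = -5: largest Jordan block has size 2, contributing (x + 5)^2

So m_A(x) = (x + 5)^2 = x^2 + 10*x + 25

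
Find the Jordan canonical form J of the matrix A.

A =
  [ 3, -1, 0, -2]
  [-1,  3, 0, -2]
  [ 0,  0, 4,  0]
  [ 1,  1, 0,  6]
J_2(4) ⊕ J_1(4) ⊕ J_1(4)

The characteristic polynomial is
  det(x·I − A) = x^4 - 16*x^3 + 96*x^2 - 256*x + 256 = (x - 4)^4

Eigenvalues and multiplicities (the geometric multiplicity of λ is n − rank(A − λI), which equals the number of Jordan blocks for λ):
  λ = 4: algebraic multiplicity = 4, geometric multiplicity = 3

Determining the block sizes for each eigenvalue:
  λ = 4: 3 blocks summing to 4 forces exactly one block of size 2 and the rest size 1 → block sizes [2, 1, 1]

Assembling the blocks gives a Jordan form
J =
  [4, 1, 0, 0]
  [0, 4, 0, 0]
  [0, 0, 4, 0]
  [0, 0, 0, 4]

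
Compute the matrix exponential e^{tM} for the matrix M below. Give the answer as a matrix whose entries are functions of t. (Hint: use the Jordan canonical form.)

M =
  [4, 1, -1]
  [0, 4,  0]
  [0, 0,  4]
e^{tM} =
  [exp(4*t), t*exp(4*t), -t*exp(4*t)]
  [0, exp(4*t), 0]
  [0, 0, exp(4*t)]

Strategy: write M = P · J · P⁻¹ where J is a Jordan canonical form, so e^{tM} = P · e^{tJ} · P⁻¹, and e^{tJ} can be computed block-by-block.

M has Jordan form
J =
  [4, 1, 0]
  [0, 4, 0]
  [0, 0, 4]
(up to reordering of blocks).

Per-block formulas:
  For a 1×1 block at λ = 4: exp(t · [4]) = [e^(4t)].
  For a 2×2 Jordan block J_2(4): exp(t · J_2(4)) = e^(4t)·(I + t·N), where N is the 2×2 nilpotent shift.

After assembling e^{tJ} and conjugating by P, we get:

e^{tM} =
  [exp(4*t), t*exp(4*t), -t*exp(4*t)]
  [0, exp(4*t), 0]
  [0, 0, exp(4*t)]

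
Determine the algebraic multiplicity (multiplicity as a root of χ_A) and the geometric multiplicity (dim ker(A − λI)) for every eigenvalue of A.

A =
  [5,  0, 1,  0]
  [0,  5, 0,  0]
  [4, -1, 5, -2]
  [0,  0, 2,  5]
λ = 5: alg = 4, geom = 2

Step 1 — factor the characteristic polynomial to read off the algebraic multiplicities:
  χ_A(x) = (x - 5)^4

Step 2 — compute geometric multiplicities via the rank-nullity identity g(λ) = n − rank(A − λI):
  rank(A − (5)·I) = 2, so dim ker(A − (5)·I) = n − 2 = 2

Summary:
  λ = 5: algebraic multiplicity = 4, geometric multiplicity = 2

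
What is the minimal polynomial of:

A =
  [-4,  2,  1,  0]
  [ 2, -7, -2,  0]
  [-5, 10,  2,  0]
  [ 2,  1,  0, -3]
x^2 + 6*x + 9

The characteristic polynomial is χ_A(x) = (x + 3)^4, so the eigenvalues are known. The minimal polynomial is
  m_A(x) = Π_λ (x − λ)^{k_λ}
where k_λ is the size of the *largest* Jordan block for λ (equivalently, the smallest k with (A − λI)^k v = 0 for every generalised eigenvector v of λ).

  λ = -3: largest Jordan block has size 2, contributing (x + 3)^2

So m_A(x) = (x + 3)^2 = x^2 + 6*x + 9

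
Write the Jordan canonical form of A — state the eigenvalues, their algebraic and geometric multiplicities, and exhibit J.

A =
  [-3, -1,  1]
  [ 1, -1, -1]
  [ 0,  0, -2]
J_2(-2) ⊕ J_1(-2)

The characteristic polynomial is
  det(x·I − A) = x^3 + 6*x^2 + 12*x + 8 = (x + 2)^3

Eigenvalues and multiplicities (the geometric multiplicity of λ is n − rank(A − λI), which equals the number of Jordan blocks for λ):
  λ = -2: algebraic multiplicity = 3, geometric multiplicity = 2

Determining the block sizes for each eigenvalue:
  λ = -2: 2 blocks summing to 3 forces exactly one block of size 2 and the rest size 1 → block sizes [2, 1]

Assembling the blocks gives a Jordan form
J =
  [-2,  1,  0]
  [ 0, -2,  0]
  [ 0,  0, -2]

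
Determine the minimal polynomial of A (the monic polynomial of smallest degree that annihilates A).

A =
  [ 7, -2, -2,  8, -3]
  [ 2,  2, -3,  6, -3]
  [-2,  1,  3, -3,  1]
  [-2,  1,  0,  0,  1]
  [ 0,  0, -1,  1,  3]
x^3 - 9*x^2 + 27*x - 27

The characteristic polynomial is χ_A(x) = (x - 3)^5, so the eigenvalues are known. The minimal polynomial is
  m_A(x) = Π_λ (x − λ)^{k_λ}
where k_λ is the size of the *largest* Jordan block for λ (equivalently, the smallest k with (A − λI)^k v = 0 for every generalised eigenvector v of λ).

  λ = 3: largest Jordan block has size 3, contributing (x − 3)^3

So m_A(x) = (x - 3)^3 = x^3 - 9*x^2 + 27*x - 27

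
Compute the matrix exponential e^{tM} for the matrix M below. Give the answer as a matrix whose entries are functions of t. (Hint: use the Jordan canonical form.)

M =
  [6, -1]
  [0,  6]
e^{tM} =
  [exp(6*t), -t*exp(6*t)]
  [0, exp(6*t)]

Strategy: write M = P · J · P⁻¹ where J is a Jordan canonical form, so e^{tM} = P · e^{tJ} · P⁻¹, and e^{tJ} can be computed block-by-block.

M has Jordan form
J =
  [6, 1]
  [0, 6]
(up to reordering of blocks).

Per-block formulas:
  For a 2×2 Jordan block J_2(6): exp(t · J_2(6)) = e^(6t)·(I + t·N), where N is the 2×2 nilpotent shift.

After assembling e^{tJ} and conjugating by P, we get:

e^{tM} =
  [exp(6*t), -t*exp(6*t)]
  [0, exp(6*t)]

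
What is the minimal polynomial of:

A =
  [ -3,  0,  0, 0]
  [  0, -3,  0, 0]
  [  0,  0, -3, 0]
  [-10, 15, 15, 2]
x^2 + x - 6

The characteristic polynomial is χ_A(x) = (x - 2)*(x + 3)^3, so the eigenvalues are known. The minimal polynomial is
  m_A(x) = Π_λ (x − λ)^{k_λ}
where k_λ is the size of the *largest* Jordan block for λ (equivalently, the smallest k with (A − λI)^k v = 0 for every generalised eigenvector v of λ).

  λ = -3: largest Jordan block has size 1, contributing (x + 3)
  λ = 2: largest Jordan block has size 1, contributing (x − 2)

So m_A(x) = (x - 2)*(x + 3) = x^2 + x - 6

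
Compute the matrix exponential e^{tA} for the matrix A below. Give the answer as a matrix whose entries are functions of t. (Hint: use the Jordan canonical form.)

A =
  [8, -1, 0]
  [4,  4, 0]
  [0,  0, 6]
e^{tA} =
  [2*t*exp(6*t) + exp(6*t), -t*exp(6*t), 0]
  [4*t*exp(6*t), -2*t*exp(6*t) + exp(6*t), 0]
  [0, 0, exp(6*t)]

Strategy: write A = P · J · P⁻¹ where J is a Jordan canonical form, so e^{tA} = P · e^{tJ} · P⁻¹, and e^{tJ} can be computed block-by-block.

A has Jordan form
J =
  [6, 1, 0]
  [0, 6, 0]
  [0, 0, 6]
(up to reordering of blocks).

Per-block formulas:
  For a 2×2 Jordan block J_2(6): exp(t · J_2(6)) = e^(6t)·(I + t·N), where N is the 2×2 nilpotent shift.
  For a 1×1 block at λ = 6: exp(t · [6]) = [e^(6t)].

After assembling e^{tJ} and conjugating by P, we get:

e^{tA} =
  [2*t*exp(6*t) + exp(6*t), -t*exp(6*t), 0]
  [4*t*exp(6*t), -2*t*exp(6*t) + exp(6*t), 0]
  [0, 0, exp(6*t)]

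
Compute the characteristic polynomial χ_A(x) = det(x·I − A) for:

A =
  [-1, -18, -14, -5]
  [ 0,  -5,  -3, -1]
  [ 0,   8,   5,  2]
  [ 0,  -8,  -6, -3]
x^4 + 4*x^3 + 6*x^2 + 4*x + 1

Expanding det(x·I − A) (e.g. by cofactor expansion or by noting that A is similar to its Jordan form J, which has the same characteristic polynomial as A) gives
  χ_A(x) = x^4 + 4*x^3 + 6*x^2 + 4*x + 1
which factors as (x + 1)^4. The eigenvalues (with algebraic multiplicities) are λ = -1 with multiplicity 4.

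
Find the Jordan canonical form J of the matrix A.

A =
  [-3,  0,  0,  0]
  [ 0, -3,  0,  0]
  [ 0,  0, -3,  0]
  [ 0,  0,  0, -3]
J_1(-3) ⊕ J_1(-3) ⊕ J_1(-3) ⊕ J_1(-3)

The characteristic polynomial is
  det(x·I − A) = x^4 + 12*x^3 + 54*x^2 + 108*x + 81 = (x + 3)^4

Eigenvalues and multiplicities (the geometric multiplicity of λ is n − rank(A − λI), which equals the number of Jordan blocks for λ):
  λ = -3: algebraic multiplicity = 4, geometric multiplicity = 4

Determining the block sizes for each eigenvalue:
  λ = -3: gm = am = 4, so every block has size 1 → block sizes [1, 1, 1, 1]

Assembling the blocks gives a Jordan form
J =
  [-3,  0,  0,  0]
  [ 0, -3,  0,  0]
  [ 0,  0, -3,  0]
  [ 0,  0,  0, -3]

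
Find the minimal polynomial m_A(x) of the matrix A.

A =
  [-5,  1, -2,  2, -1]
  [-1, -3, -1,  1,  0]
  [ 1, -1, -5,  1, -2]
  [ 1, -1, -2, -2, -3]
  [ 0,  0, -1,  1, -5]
x^2 + 8*x + 16

The characteristic polynomial is χ_A(x) = (x + 4)^5, so the eigenvalues are known. The minimal polynomial is
  m_A(x) = Π_λ (x − λ)^{k_λ}
where k_λ is the size of the *largest* Jordan block for λ (equivalently, the smallest k with (A − λI)^k v = 0 for every generalised eigenvector v of λ).

  λ = -4: largest Jordan block has size 2, contributing (x + 4)^2

So m_A(x) = (x + 4)^2 = x^2 + 8*x + 16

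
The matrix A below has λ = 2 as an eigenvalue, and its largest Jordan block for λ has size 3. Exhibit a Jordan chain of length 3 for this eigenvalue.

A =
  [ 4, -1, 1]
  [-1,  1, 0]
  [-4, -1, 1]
A Jordan chain for λ = 2 of length 3:
v_1 = (1, -1, -3)ᵀ
v_2 = (2, -1, -4)ᵀ
v_3 = (1, 0, 0)ᵀ

Let N = A − (2)·I. We want v_3 with N^3 v_3 = 0 but N^2 v_3 ≠ 0; then v_{j-1} := N · v_j for j = 3, …, 2.

Pick v_3 = (1, 0, 0)ᵀ.
Then v_2 = N · v_3 = (2, -1, -4)ᵀ.
Then v_1 = N · v_2 = (1, -1, -3)ᵀ.

Sanity check: (A − (2)·I) v_1 = (0, 0, 0)ᵀ = 0. ✓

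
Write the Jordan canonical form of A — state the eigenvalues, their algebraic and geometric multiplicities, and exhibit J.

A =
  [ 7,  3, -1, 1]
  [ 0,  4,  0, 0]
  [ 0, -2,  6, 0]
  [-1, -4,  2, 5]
J_1(4) ⊕ J_3(6)

The characteristic polynomial is
  det(x·I − A) = x^4 - 22*x^3 + 180*x^2 - 648*x + 864 = (x - 6)^3*(x - 4)

Eigenvalues and multiplicities (the geometric multiplicity of λ is n − rank(A − λI), which equals the number of Jordan blocks for λ):
  λ = 4: algebraic multiplicity = 1, geometric multiplicity = 1
  λ = 6: algebraic multiplicity = 3, geometric multiplicity = 1

Determining the block sizes for each eigenvalue:
  λ = 4: one block (gm = 1), so the single block has size am = 1 → block sizes [1]
  λ = 6: one block (gm = 1), so the single block has size am = 3 → block sizes [3]

Assembling the blocks gives a Jordan form
J =
  [4, 0, 0, 0]
  [0, 6, 1, 0]
  [0, 0, 6, 1]
  [0, 0, 0, 6]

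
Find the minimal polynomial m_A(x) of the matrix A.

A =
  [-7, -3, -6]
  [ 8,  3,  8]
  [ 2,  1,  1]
x^2 + 2*x + 1

The characteristic polynomial is χ_A(x) = (x + 1)^3, so the eigenvalues are known. The minimal polynomial is
  m_A(x) = Π_λ (x − λ)^{k_λ}
where k_λ is the size of the *largest* Jordan block for λ (equivalently, the smallest k with (A − λI)^k v = 0 for every generalised eigenvector v of λ).

  λ = -1: largest Jordan block has size 2, contributing (x + 1)^2

So m_A(x) = (x + 1)^2 = x^2 + 2*x + 1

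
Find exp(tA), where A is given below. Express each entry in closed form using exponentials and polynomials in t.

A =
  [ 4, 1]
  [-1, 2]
e^{tA} =
  [t*exp(3*t) + exp(3*t), t*exp(3*t)]
  [-t*exp(3*t), -t*exp(3*t) + exp(3*t)]

Strategy: write A = P · J · P⁻¹ where J is a Jordan canonical form, so e^{tA} = P · e^{tJ} · P⁻¹, and e^{tJ} can be computed block-by-block.

A has Jordan form
J =
  [3, 1]
  [0, 3]
(up to reordering of blocks).

Per-block formulas:
  For a 2×2 Jordan block J_2(3): exp(t · J_2(3)) = e^(3t)·(I + t·N), where N is the 2×2 nilpotent shift.

After assembling e^{tJ} and conjugating by P, we get:

e^{tA} =
  [t*exp(3*t) + exp(3*t), t*exp(3*t)]
  [-t*exp(3*t), -t*exp(3*t) + exp(3*t)]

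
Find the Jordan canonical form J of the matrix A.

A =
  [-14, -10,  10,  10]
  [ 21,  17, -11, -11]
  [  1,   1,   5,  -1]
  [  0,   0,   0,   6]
J_1(-4) ⊕ J_2(6) ⊕ J_1(6)

The characteristic polynomial is
  det(x·I − A) = x^4 - 14*x^3 + 36*x^2 + 216*x - 864 = (x - 6)^3*(x + 4)

Eigenvalues and multiplicities (the geometric multiplicity of λ is n − rank(A − λI), which equals the number of Jordan blocks for λ):
  λ = -4: algebraic multiplicity = 1, geometric multiplicity = 1
  λ = 6: algebraic multiplicity = 3, geometric multiplicity = 2

Determining the block sizes for each eigenvalue:
  λ = -4: one block (gm = 1), so the single block has size am = 1 → block sizes [1]
  λ = 6: 2 blocks summing to 3 forces exactly one block of size 2 and the rest size 1 → block sizes [2, 1]

Assembling the blocks gives a Jordan form
J =
  [-4, 0, 0, 0]
  [ 0, 6, 1, 0]
  [ 0, 0, 6, 0]
  [ 0, 0, 0, 6]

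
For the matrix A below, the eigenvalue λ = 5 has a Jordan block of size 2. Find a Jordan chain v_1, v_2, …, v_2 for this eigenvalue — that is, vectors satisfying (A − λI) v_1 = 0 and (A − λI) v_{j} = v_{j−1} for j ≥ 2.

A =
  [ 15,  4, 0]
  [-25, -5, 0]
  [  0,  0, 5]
A Jordan chain for λ = 5 of length 2:
v_1 = (10, -25, 0)ᵀ
v_2 = (1, 0, 0)ᵀ

Let N = A − (5)·I. We want v_2 with N^2 v_2 = 0 but N^1 v_2 ≠ 0; then v_{j-1} := N · v_j for j = 2, …, 2.

Pick v_2 = (1, 0, 0)ᵀ.
Then v_1 = N · v_2 = (10, -25, 0)ᵀ.

Sanity check: (A − (5)·I) v_1 = (0, 0, 0)ᵀ = 0. ✓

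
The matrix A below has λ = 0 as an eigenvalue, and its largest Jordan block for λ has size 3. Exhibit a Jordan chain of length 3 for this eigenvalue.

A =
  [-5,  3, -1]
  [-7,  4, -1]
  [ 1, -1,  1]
A Jordan chain for λ = 0 of length 3:
v_1 = (3, 6, 3)ᵀ
v_2 = (-5, -7, 1)ᵀ
v_3 = (1, 0, 0)ᵀ

Let N = A − (0)·I. We want v_3 with N^3 v_3 = 0 but N^2 v_3 ≠ 0; then v_{j-1} := N · v_j for j = 3, …, 2.

Pick v_3 = (1, 0, 0)ᵀ.
Then v_2 = N · v_3 = (-5, -7, 1)ᵀ.
Then v_1 = N · v_2 = (3, 6, 3)ᵀ.

Sanity check: (A − (0)·I) v_1 = (0, 0, 0)ᵀ = 0. ✓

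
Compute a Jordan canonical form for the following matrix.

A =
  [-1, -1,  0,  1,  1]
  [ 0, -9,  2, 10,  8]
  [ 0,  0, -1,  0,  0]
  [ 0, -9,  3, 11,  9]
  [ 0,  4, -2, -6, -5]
J_3(-1) ⊕ J_1(-1) ⊕ J_1(-1)

The characteristic polynomial is
  det(x·I − A) = x^5 + 5*x^4 + 10*x^3 + 10*x^2 + 5*x + 1 = (x + 1)^5

Eigenvalues and multiplicities (the geometric multiplicity of λ is n − rank(A − λI), which equals the number of Jordan blocks for λ):
  λ = -1: algebraic multiplicity = 5, geometric multiplicity = 3

Determining the block sizes for each eigenvalue:
  λ = -1: with am = 5 and gm = 3, the partition is not yet determined (e.g. several partitions of 5 into 3 parts exist). Let N = A − (-1)·I. Computing rank(N^1) = 2, rank(N^2) = 1, rank(N^3) = 0; the number of blocks of size ≥ j is rank(N^{j−1}) − rank(N^j), giving [3, 1, 1]. So we have 1 block(s) of size 3, 2 block(s) of size 1 → block sizes [3, 1, 1]

Assembling the blocks gives a Jordan form
J =
  [-1,  1,  0,  0,  0]
  [ 0, -1,  1,  0,  0]
  [ 0,  0, -1,  0,  0]
  [ 0,  0,  0, -1,  0]
  [ 0,  0,  0,  0, -1]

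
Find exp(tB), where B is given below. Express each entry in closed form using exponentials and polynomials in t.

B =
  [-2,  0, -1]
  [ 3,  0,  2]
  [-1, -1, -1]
e^{tB} =
  [t^2*exp(-t) - t*exp(-t) + exp(-t), t^2*exp(-t)/2, t^2*exp(-t)/2 - t*exp(-t)]
  [-t^2*exp(-t) + 3*t*exp(-t), -t^2*exp(-t)/2 + t*exp(-t) + exp(-t), -t^2*exp(-t)/2 + 2*t*exp(-t)]
  [-t^2*exp(-t) - t*exp(-t), -t^2*exp(-t)/2 - t*exp(-t), -t^2*exp(-t)/2 + exp(-t)]

Strategy: write B = P · J · P⁻¹ where J is a Jordan canonical form, so e^{tB} = P · e^{tJ} · P⁻¹, and e^{tJ} can be computed block-by-block.

B has Jordan form
J =
  [-1,  1,  0]
  [ 0, -1,  1]
  [ 0,  0, -1]
(up to reordering of blocks).

Per-block formulas:
  For a 3×3 Jordan block J_3(-1): exp(t · J_3(-1)) = e^(-1t)·(I + t·N + (t^2/2)·N^2), where N is the 3×3 nilpotent shift.

After assembling e^{tJ} and conjugating by P, we get:

e^{tB} =
  [t^2*exp(-t) - t*exp(-t) + exp(-t), t^2*exp(-t)/2, t^2*exp(-t)/2 - t*exp(-t)]
  [-t^2*exp(-t) + 3*t*exp(-t), -t^2*exp(-t)/2 + t*exp(-t) + exp(-t), -t^2*exp(-t)/2 + 2*t*exp(-t)]
  [-t^2*exp(-t) - t*exp(-t), -t^2*exp(-t)/2 - t*exp(-t), -t^2*exp(-t)/2 + exp(-t)]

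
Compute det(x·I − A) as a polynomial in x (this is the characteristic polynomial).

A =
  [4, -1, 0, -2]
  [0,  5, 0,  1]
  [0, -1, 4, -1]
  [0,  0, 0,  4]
x^4 - 17*x^3 + 108*x^2 - 304*x + 320

Expanding det(x·I − A) (e.g. by cofactor expansion or by noting that A is similar to its Jordan form J, which has the same characteristic polynomial as A) gives
  χ_A(x) = x^4 - 17*x^3 + 108*x^2 - 304*x + 320
which factors as (x - 5)*(x - 4)^3. The eigenvalues (with algebraic multiplicities) are λ = 4 with multiplicity 3, λ = 5 with multiplicity 1.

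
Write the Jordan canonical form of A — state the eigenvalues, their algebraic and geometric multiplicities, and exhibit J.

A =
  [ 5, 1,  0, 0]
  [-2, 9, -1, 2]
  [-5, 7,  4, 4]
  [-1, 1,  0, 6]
J_3(6) ⊕ J_1(6)

The characteristic polynomial is
  det(x·I − A) = x^4 - 24*x^3 + 216*x^2 - 864*x + 1296 = (x - 6)^4

Eigenvalues and multiplicities (the geometric multiplicity of λ is n − rank(A − λI), which equals the number of Jordan blocks for λ):
  λ = 6: algebraic multiplicity = 4, geometric multiplicity = 2

Determining the block sizes for each eigenvalue:
  λ = 6: with am = 4 and gm = 2, the partition is not yet determined (e.g. several partitions of 4 into 2 parts exist). Let N = A − (6)·I. Computing rank(N^1) = 2, rank(N^2) = 1, rank(N^3) = 0; the number of blocks of size ≥ j is rank(N^{j−1}) − rank(N^j), giving [2, 1, 1]. So we have 1 block(s) of size 3, 1 block(s) of size 1 → block sizes [3, 1]

Assembling the blocks gives a Jordan form
J =
  [6, 1, 0, 0]
  [0, 6, 1, 0]
  [0, 0, 6, 0]
  [0, 0, 0, 6]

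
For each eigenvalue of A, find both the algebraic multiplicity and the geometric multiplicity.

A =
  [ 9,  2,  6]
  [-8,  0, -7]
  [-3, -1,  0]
λ = 3: alg = 3, geom = 1

Step 1 — factor the characteristic polynomial to read off the algebraic multiplicities:
  χ_A(x) = (x - 3)^3

Step 2 — compute geometric multiplicities via the rank-nullity identity g(λ) = n − rank(A − λI):
  rank(A − (3)·I) = 2, so dim ker(A − (3)·I) = n − 2 = 1

Summary:
  λ = 3: algebraic multiplicity = 3, geometric multiplicity = 1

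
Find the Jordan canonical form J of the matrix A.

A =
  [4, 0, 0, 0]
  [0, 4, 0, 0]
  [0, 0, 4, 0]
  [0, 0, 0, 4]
J_1(4) ⊕ J_1(4) ⊕ J_1(4) ⊕ J_1(4)

The characteristic polynomial is
  det(x·I − A) = x^4 - 16*x^3 + 96*x^2 - 256*x + 256 = (x - 4)^4

Eigenvalues and multiplicities (the geometric multiplicity of λ is n − rank(A − λI), which equals the number of Jordan blocks for λ):
  λ = 4: algebraic multiplicity = 4, geometric multiplicity = 4

Determining the block sizes for each eigenvalue:
  λ = 4: gm = am = 4, so every block has size 1 → block sizes [1, 1, 1, 1]

Assembling the blocks gives a Jordan form
J =
  [4, 0, 0, 0]
  [0, 4, 0, 0]
  [0, 0, 4, 0]
  [0, 0, 0, 4]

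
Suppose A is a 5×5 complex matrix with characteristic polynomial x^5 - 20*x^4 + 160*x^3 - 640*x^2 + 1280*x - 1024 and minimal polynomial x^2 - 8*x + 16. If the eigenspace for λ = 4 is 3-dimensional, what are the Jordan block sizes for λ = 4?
Block sizes for λ = 4: [2, 2, 1]

Step 1 — from the characteristic polynomial, algebraic multiplicity of λ = 4 is 5. From dim ker(A − (4)·I) = 3, there are exactly 3 Jordan blocks for λ = 4.
Step 2 — from the minimal polynomial, the factor (x − 4)^2 tells us the largest block for λ = 4 has size 2.
Step 3 — with total size 5, 3 blocks, and largest block 2, the block sizes (in nonincreasing order) are [2, 2, 1].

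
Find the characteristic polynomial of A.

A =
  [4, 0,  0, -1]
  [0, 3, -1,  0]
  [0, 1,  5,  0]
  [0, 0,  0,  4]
x^4 - 16*x^3 + 96*x^2 - 256*x + 256

Expanding det(x·I − A) (e.g. by cofactor expansion or by noting that A is similar to its Jordan form J, which has the same characteristic polynomial as A) gives
  χ_A(x) = x^4 - 16*x^3 + 96*x^2 - 256*x + 256
which factors as (x - 4)^4. The eigenvalues (with algebraic multiplicities) are λ = 4 with multiplicity 4.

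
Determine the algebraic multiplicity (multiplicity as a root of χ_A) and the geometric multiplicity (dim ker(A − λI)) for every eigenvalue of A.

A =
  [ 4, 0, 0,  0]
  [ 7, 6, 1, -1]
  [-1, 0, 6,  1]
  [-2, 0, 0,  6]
λ = 4: alg = 1, geom = 1; λ = 6: alg = 3, geom = 1

Step 1 — factor the characteristic polynomial to read off the algebraic multiplicities:
  χ_A(x) = (x - 6)^3*(x - 4)

Step 2 — compute geometric multiplicities via the rank-nullity identity g(λ) = n − rank(A − λI):
  rank(A − (4)·I) = 3, so dim ker(A − (4)·I) = n − 3 = 1
  rank(A − (6)·I) = 3, so dim ker(A − (6)·I) = n − 3 = 1

Summary:
  λ = 4: algebraic multiplicity = 1, geometric multiplicity = 1
  λ = 6: algebraic multiplicity = 3, geometric multiplicity = 1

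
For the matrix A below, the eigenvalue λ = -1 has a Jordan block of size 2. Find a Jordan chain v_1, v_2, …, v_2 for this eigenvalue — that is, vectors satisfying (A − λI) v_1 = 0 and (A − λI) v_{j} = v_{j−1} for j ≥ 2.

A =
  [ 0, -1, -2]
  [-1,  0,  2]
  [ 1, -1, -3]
A Jordan chain for λ = -1 of length 2:
v_1 = (1, -1, 1)ᵀ
v_2 = (1, 0, 0)ᵀ

Let N = A − (-1)·I. We want v_2 with N^2 v_2 = 0 but N^1 v_2 ≠ 0; then v_{j-1} := N · v_j for j = 2, …, 2.

Pick v_2 = (1, 0, 0)ᵀ.
Then v_1 = N · v_2 = (1, -1, 1)ᵀ.

Sanity check: (A − (-1)·I) v_1 = (0, 0, 0)ᵀ = 0. ✓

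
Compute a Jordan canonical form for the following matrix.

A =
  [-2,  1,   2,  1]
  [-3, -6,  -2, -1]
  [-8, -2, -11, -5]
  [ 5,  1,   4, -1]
J_3(-5) ⊕ J_1(-5)

The characteristic polynomial is
  det(x·I − A) = x^4 + 20*x^3 + 150*x^2 + 500*x + 625 = (x + 5)^4

Eigenvalues and multiplicities (the geometric multiplicity of λ is n − rank(A − λI), which equals the number of Jordan blocks for λ):
  λ = -5: algebraic multiplicity = 4, geometric multiplicity = 2

Determining the block sizes for each eigenvalue:
  λ = -5: with am = 4 and gm = 2, the partition is not yet determined (e.g. several partitions of 4 into 2 parts exist). Let N = A − (-5)·I. Computing rank(N^1) = 2, rank(N^2) = 1, rank(N^3) = 0; the number of blocks of size ≥ j is rank(N^{j−1}) − rank(N^j), giving [2, 1, 1]. So we have 1 block(s) of size 3, 1 block(s) of size 1 → block sizes [3, 1]

Assembling the blocks gives a Jordan form
J =
  [-5,  1,  0,  0]
  [ 0, -5,  1,  0]
  [ 0,  0, -5,  0]
  [ 0,  0,  0, -5]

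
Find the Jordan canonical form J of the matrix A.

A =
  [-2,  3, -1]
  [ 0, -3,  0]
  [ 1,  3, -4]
J_2(-3) ⊕ J_1(-3)

The characteristic polynomial is
  det(x·I − A) = x^3 + 9*x^2 + 27*x + 27 = (x + 3)^3

Eigenvalues and multiplicities (the geometric multiplicity of λ is n − rank(A − λI), which equals the number of Jordan blocks for λ):
  λ = -3: algebraic multiplicity = 3, geometric multiplicity = 2

Determining the block sizes for each eigenvalue:
  λ = -3: 2 blocks summing to 3 forces exactly one block of size 2 and the rest size 1 → block sizes [2, 1]

Assembling the blocks gives a Jordan form
J =
  [-3,  1,  0]
  [ 0, -3,  0]
  [ 0,  0, -3]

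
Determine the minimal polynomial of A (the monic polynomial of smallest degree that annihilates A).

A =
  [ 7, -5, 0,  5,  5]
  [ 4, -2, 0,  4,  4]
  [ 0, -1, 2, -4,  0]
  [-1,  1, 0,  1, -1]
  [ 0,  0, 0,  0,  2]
x^2 - 4*x + 4

The characteristic polynomial is χ_A(x) = (x - 2)^5, so the eigenvalues are known. The minimal polynomial is
  m_A(x) = Π_λ (x − λ)^{k_λ}
where k_λ is the size of the *largest* Jordan block for λ (equivalently, the smallest k with (A − λI)^k v = 0 for every generalised eigenvector v of λ).

  λ = 2: largest Jordan block has size 2, contributing (x − 2)^2

So m_A(x) = (x - 2)^2 = x^2 - 4*x + 4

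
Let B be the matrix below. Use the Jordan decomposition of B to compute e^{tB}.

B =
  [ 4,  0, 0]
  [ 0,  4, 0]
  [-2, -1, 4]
e^{tB} =
  [exp(4*t), 0, 0]
  [0, exp(4*t), 0]
  [-2*t*exp(4*t), -t*exp(4*t), exp(4*t)]

Strategy: write B = P · J · P⁻¹ where J is a Jordan canonical form, so e^{tB} = P · e^{tJ} · P⁻¹, and e^{tJ} can be computed block-by-block.

B has Jordan form
J =
  [4, 1, 0]
  [0, 4, 0]
  [0, 0, 4]
(up to reordering of blocks).

Per-block formulas:
  For a 1×1 block at λ = 4: exp(t · [4]) = [e^(4t)].
  For a 2×2 Jordan block J_2(4): exp(t · J_2(4)) = e^(4t)·(I + t·N), where N is the 2×2 nilpotent shift.

After assembling e^{tJ} and conjugating by P, we get:

e^{tB} =
  [exp(4*t), 0, 0]
  [0, exp(4*t), 0]
  [-2*t*exp(4*t), -t*exp(4*t), exp(4*t)]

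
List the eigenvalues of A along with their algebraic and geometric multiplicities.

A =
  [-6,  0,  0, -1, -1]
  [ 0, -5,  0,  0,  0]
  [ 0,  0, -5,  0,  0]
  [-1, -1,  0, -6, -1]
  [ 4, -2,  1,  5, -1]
λ = -5: alg = 3, geom = 2; λ = -4: alg = 2, geom = 1

Step 1 — factor the characteristic polynomial to read off the algebraic multiplicities:
  χ_A(x) = (x + 4)^2*(x + 5)^3

Step 2 — compute geometric multiplicities via the rank-nullity identity g(λ) = n − rank(A − λI):
  rank(A − (-5)·I) = 3, so dim ker(A − (-5)·I) = n − 3 = 2
  rank(A − (-4)·I) = 4, so dim ker(A − (-4)·I) = n − 4 = 1

Summary:
  λ = -5: algebraic multiplicity = 3, geometric multiplicity = 2
  λ = -4: algebraic multiplicity = 2, geometric multiplicity = 1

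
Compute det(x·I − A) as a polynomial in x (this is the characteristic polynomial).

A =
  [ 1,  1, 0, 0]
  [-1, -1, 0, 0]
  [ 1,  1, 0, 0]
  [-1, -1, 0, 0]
x^4

Expanding det(x·I − A) (e.g. by cofactor expansion or by noting that A is similar to its Jordan form J, which has the same characteristic polynomial as A) gives
  χ_A(x) = x^4
which factors as x^4. The eigenvalues (with algebraic multiplicities) are λ = 0 with multiplicity 4.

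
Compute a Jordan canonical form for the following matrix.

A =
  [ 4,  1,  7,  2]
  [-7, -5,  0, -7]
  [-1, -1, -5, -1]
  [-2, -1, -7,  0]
J_2(-5) ⊕ J_2(2)

The characteristic polynomial is
  det(x·I − A) = x^4 + 6*x^3 - 11*x^2 - 60*x + 100 = (x - 2)^2*(x + 5)^2

Eigenvalues and multiplicities (the geometric multiplicity of λ is n − rank(A − λI), which equals the number of Jordan blocks for λ):
  λ = -5: algebraic multiplicity = 2, geometric multiplicity = 1
  λ = 2: algebraic multiplicity = 2, geometric multiplicity = 1

Determining the block sizes for each eigenvalue:
  λ = -5: one block (gm = 1), so the single block has size am = 2 → block sizes [2]
  λ = 2: one block (gm = 1), so the single block has size am = 2 → block sizes [2]

Assembling the blocks gives a Jordan form
J =
  [-5,  1, 0, 0]
  [ 0, -5, 0, 0]
  [ 0,  0, 2, 1]
  [ 0,  0, 0, 2]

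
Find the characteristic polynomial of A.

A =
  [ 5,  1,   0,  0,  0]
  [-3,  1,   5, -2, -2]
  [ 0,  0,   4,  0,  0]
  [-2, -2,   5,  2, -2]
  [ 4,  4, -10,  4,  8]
x^5 - 20*x^4 + 160*x^3 - 640*x^2 + 1280*x - 1024

Expanding det(x·I − A) (e.g. by cofactor expansion or by noting that A is similar to its Jordan form J, which has the same characteristic polynomial as A) gives
  χ_A(x) = x^5 - 20*x^4 + 160*x^3 - 640*x^2 + 1280*x - 1024
which factors as (x - 4)^5. The eigenvalues (with algebraic multiplicities) are λ = 4 with multiplicity 5.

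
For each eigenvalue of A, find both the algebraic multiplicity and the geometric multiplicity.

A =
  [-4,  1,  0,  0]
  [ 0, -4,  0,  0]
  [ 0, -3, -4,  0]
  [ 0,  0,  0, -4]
λ = -4: alg = 4, geom = 3

Step 1 — factor the characteristic polynomial to read off the algebraic multiplicities:
  χ_A(x) = (x + 4)^4

Step 2 — compute geometric multiplicities via the rank-nullity identity g(λ) = n − rank(A − λI):
  rank(A − (-4)·I) = 1, so dim ker(A − (-4)·I) = n − 1 = 3

Summary:
  λ = -4: algebraic multiplicity = 4, geometric multiplicity = 3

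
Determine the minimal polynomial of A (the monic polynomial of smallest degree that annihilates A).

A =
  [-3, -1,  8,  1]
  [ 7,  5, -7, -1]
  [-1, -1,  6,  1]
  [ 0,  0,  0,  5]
x^4 - 13*x^3 + 45*x^2 + 25*x - 250

The characteristic polynomial is χ_A(x) = (x - 5)^3*(x + 2), so the eigenvalues are known. The minimal polynomial is
  m_A(x) = Π_λ (x − λ)^{k_λ}
where k_λ is the size of the *largest* Jordan block for λ (equivalently, the smallest k with (A − λI)^k v = 0 for every generalised eigenvector v of λ).

  λ = -2: largest Jordan block has size 1, contributing (x + 2)
  λ = 5: largest Jordan block has size 3, contributing (x − 5)^3

So m_A(x) = (x - 5)^3*(x + 2) = x^4 - 13*x^3 + 45*x^2 + 25*x - 250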